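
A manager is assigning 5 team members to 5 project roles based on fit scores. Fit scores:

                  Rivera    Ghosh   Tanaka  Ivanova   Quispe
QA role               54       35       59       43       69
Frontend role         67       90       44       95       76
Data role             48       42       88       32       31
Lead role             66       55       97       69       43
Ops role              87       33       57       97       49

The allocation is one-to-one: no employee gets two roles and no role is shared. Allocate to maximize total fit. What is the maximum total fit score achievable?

Max total: 410 pts

Treat this as an assignment problem: match each employee to one role.
Optimal: Rivera→Lead role (66 pts), Ghosh→Frontend role (90 pts), Tanaka→Data role (88 pts), Ivanova→Ops role (97 pts), Quispe→QA role (69 pts) — total 66+90+88+97+69 = 410 pts.
Column-greedy (each role in turn goes to its best remaining employee) gives 351 pts, worse by 59.
Next-best assignment: Rivera→Ops role, Ghosh→Frontend role, Tanaka→Data role, Ivanova→Lead role, Quispe→QA role = 403 pts.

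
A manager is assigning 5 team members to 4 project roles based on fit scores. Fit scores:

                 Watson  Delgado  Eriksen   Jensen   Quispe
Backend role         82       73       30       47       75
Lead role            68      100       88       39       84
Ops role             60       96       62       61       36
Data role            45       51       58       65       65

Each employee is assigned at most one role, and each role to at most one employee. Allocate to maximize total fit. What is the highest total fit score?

Optimal: Watson→Backend role (82 pts), Eriksen→Lead role (88 pts), Delgado→Ops role (96 pts), Jensen→Data role (65 pts) — total 82+88+96+65 = 331 pts.
Row-greedy (each employee in turn takes its best remaining role) gives 309 pts, worse by 22.
No other one-to-one assignment exceeds 331 pts.

Max total: 331 pts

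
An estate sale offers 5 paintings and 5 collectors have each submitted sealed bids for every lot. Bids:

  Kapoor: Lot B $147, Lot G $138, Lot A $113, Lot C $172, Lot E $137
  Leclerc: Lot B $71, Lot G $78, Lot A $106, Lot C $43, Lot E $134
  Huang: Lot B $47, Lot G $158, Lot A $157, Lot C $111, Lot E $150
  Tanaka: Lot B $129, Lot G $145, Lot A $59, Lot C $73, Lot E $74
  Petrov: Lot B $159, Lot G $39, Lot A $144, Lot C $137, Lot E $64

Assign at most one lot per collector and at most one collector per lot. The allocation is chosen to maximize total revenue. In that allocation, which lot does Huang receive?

Optimal: Kapoor→Lot C ($172), Leclerc→Lot E ($134), Huang→Lot A ($157), Tanaka→Lot G ($145), Petrov→Lot B ($159) — total 172+134+157+145+159 = $767.
Row-greedy (each collector in turn takes its best remaining lot) gives $737, worse by 30.
Huang's own top lot is Lot G ($158), but forcing Huang→Lot G and reassigning the rest optimally gives only $737 — worse by 30.

Huang receives Lot A.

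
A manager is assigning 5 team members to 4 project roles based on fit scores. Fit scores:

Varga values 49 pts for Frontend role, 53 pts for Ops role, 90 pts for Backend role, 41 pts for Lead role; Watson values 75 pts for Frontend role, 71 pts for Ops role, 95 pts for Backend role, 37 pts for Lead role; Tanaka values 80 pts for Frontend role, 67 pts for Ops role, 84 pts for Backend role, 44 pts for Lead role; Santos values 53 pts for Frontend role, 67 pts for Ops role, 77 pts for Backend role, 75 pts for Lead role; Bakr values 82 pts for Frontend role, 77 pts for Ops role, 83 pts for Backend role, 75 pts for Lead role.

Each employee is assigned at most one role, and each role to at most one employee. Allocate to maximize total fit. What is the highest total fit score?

Treat this as an assignment problem: match each employee to one role.
Optimal: Tanaka→Frontend role (80 pts), Bakr→Ops role (77 pts), Watson→Backend role (95 pts), Santos→Lead role (75 pts) — total 80+77+95+75 = 327 pts.
Max-entry greedy (repeatedly take the single best remaining cell) gives 319 pts, worse by 8.
Next-best assignment: Tanaka→Frontend role, Bakr→Ops role, Varga→Backend role, Santos→Lead role = 322 pts.
No other one-to-one assignment exceeds 327 pts.

Maximum total: 327 pts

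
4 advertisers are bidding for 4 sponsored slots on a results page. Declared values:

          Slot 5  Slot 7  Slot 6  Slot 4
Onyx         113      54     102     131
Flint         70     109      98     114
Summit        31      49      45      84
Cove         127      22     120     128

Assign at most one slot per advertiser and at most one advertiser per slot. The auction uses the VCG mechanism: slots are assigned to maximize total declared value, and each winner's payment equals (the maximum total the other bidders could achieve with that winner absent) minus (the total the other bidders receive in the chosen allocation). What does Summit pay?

Efficient allocation: Onyx→Slot 5 ($113), Flint→Slot 7 ($109), Summit→Slot 4 ($84), Cove→Slot 6 ($120); total welfare W = $426.
Summit receives Slot 4 at value $84, so the others get W − 84 = $342.
Without Summit: best allocation of the remaining 3 bidders over all 4 slots is Onyx→Slot 4 ($131), Flint→Slot 7 ($109), Cove→Slot 5 ($127), total $367.
VCG payment = (others' best without Summit) − (others' welfare with Summit) = 367 − 342 = $25.

Summit pays $25.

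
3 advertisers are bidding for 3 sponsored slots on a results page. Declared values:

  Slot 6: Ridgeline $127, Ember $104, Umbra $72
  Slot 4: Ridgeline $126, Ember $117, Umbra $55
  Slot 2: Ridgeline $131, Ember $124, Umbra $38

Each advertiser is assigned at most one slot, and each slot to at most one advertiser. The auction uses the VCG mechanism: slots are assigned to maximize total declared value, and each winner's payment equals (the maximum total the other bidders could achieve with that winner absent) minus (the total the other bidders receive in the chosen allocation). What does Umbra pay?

Umbra pays $1.

Efficient allocation: Ridgeline→Slot 4 ($126), Ember→Slot 2 ($124), Umbra→Slot 6 ($72); total welfare W = $322.
Umbra receives Slot 6 at value $72, so the others get W − 72 = $250.
Without Umbra: best allocation of the remaining 2 bidders over all 3 slots is Ridgeline→Slot 6 ($127), Ember→Slot 2 ($124), total $251.
VCG payment = (others' best without Umbra) − (others' welfare with Umbra) = 251 − 250 = $1.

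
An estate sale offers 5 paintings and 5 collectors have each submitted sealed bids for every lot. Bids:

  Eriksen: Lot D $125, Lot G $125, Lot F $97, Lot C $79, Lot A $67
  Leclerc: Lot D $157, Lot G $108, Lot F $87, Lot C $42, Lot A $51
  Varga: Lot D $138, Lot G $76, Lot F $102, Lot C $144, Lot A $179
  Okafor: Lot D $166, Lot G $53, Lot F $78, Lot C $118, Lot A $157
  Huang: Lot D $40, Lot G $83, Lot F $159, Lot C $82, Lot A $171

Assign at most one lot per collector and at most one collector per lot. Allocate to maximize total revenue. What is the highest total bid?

Max total: $742

This is the linear assignment problem.
Optimal: Eriksen→Lot G ($125), Leclerc→Lot D ($157), Varga→Lot C ($144), Okafor→Lot A ($157), Huang→Lot F ($159) — total 125+157+144+157+159 = $742.
Row-greedy (each collector in turn takes its best remaining lot) gives $689, worse by 53.
Next-best assignment: Eriksen→Lot G, Leclerc→Lot D, Varga→Lot A, Okafor→Lot C, Huang→Lot F = $738.
Checked against all permutations: $742 is optimal.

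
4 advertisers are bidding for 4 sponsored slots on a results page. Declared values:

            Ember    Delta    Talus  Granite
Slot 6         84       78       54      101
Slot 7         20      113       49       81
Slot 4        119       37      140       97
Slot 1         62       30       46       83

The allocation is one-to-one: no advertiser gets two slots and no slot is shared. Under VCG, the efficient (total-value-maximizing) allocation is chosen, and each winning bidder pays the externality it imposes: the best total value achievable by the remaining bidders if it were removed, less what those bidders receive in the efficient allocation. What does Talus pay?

Efficient allocation: Ember→Slot 6 ($84), Delta→Slot 7 ($113), Talus→Slot 4 ($140), Granite→Slot 1 ($83); total welfare W = $420.
Talus receives Slot 4 at value $140, so the others get W − 140 = $280.
Without Talus: best allocation of the remaining 3 bidders over all 4 slots is Ember→Slot 4 ($119), Delta→Slot 7 ($113), Granite→Slot 6 ($101), total $333.
VCG payment = (others' best without Talus) − (others' welfare with Talus) = 333 − 280 = $53.

Talus pays $53.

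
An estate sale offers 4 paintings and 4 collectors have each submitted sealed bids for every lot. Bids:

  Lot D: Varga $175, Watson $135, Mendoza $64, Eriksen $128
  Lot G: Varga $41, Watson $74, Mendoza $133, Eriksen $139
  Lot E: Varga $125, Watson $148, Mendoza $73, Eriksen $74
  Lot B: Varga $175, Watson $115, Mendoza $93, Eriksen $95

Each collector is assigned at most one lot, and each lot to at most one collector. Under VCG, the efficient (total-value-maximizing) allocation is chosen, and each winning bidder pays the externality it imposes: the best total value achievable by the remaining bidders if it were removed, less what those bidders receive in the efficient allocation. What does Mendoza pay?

Mendoza pays $11.

Efficient allocation: Varga→Lot B ($175), Watson→Lot E ($148), Mendoza→Lot G ($133), Eriksen→Lot D ($128); total welfare W = $584.
Mendoza receives Lot G at value $133, so the others get W − 133 = $451.
Without Mendoza: best allocation of the remaining 3 bidders over all 4 lots is Varga→Lot D ($175), Watson→Lot E ($148), Eriksen→Lot G ($139), total $462.
VCG payment = (others' best without Mendoza) − (others' welfare with Mendoza) = 462 − 451 = $11.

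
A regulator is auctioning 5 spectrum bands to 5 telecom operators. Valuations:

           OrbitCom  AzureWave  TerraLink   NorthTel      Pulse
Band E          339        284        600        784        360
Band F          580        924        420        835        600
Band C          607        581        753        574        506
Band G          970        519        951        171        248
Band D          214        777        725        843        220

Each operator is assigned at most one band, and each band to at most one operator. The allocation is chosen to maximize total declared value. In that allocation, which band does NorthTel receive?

NorthTel receives Band E.

Optimal: OrbitCom→Band G ($970M), AzureWave→Band F ($924M), TerraLink→Band D ($725M), NorthTel→Band E ($784M), Pulse→Band C ($506M) — total 970+924+725+784+506 = $3909M.
Next-best assignment: OrbitCom→Band G, AzureWave→Band D, TerraLink→Band C, NorthTel→Band E, Pulse→Band F = $3884M.
NorthTel's own top band is Band D ($843M), but forcing NorthTel→Band D and reassigning the rest optimally gives only $3850M — worse by 59.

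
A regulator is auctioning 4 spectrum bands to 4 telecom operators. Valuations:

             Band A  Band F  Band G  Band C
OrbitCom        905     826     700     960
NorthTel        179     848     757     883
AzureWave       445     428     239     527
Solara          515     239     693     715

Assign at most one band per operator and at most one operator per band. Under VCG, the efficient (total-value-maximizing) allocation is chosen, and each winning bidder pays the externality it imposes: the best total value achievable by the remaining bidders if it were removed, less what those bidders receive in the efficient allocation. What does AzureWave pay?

AzureWave pays $55M.

Efficient allocation: OrbitCom→Band A ($905M), NorthTel→Band F ($848M), AzureWave→Band C ($527M), Solara→Band G ($693M); total welfare W = $2973M.
AzureWave receives Band C at value $527M, so the others get W − 527 = $2446M.
Without AzureWave: best allocation of the remaining 3 bidders over all 4 bands is OrbitCom→Band C ($960M), NorthTel→Band F ($848M), Solara→Band G ($693M), total $2501M.
VCG payment = (others' best without AzureWave) − (others' welfare with AzureWave) = 2501 − 2446 = $55M.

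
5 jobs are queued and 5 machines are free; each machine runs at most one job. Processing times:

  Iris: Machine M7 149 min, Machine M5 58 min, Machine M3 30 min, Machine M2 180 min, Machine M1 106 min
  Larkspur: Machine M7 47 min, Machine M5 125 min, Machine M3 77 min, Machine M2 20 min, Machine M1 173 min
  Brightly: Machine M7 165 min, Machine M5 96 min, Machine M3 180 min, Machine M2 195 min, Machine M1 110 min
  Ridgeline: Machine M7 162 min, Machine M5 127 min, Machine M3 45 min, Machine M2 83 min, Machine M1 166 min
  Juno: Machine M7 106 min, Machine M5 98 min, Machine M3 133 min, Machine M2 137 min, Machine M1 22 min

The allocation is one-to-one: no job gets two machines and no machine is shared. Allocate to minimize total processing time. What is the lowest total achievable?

Min total: 278 min

This is a one-to-one assignment (minimum-cost bipartite matching).
Optimal: Iris→Machine M3 (30 min), Larkspur→Machine M7 (47 min), Brightly→Machine M5 (96 min), Ridgeline→Machine M2 (83 min), Juno→Machine M1 (22 min) — total 30+47+96+83+22 = 278 min.
Min-entry greedy (repeatedly take the single cheapest remaining cell) gives 330 min, worse by 52.
Next-best assignment: Iris→Machine M5, Larkspur→Machine M2, Brightly→Machine M7, Ridgeline→Machine M3, Juno→Machine M1 = 310 min.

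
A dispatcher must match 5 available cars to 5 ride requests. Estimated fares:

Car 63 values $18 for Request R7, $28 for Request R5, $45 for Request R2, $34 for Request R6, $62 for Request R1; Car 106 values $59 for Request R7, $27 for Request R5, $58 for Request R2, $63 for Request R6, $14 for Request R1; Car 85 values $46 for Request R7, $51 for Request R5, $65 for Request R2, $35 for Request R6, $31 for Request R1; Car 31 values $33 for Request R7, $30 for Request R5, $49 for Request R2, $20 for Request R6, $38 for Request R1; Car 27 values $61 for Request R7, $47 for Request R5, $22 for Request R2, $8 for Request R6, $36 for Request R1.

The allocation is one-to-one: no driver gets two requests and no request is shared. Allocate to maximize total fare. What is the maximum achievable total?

This is the linear assignment problem.
Optimal: Car 63→Request R1 ($62), Car 106→Request R6 ($63), Car 85→Request R5 ($51), Car 31→Request R2 ($49), Car 27→Request R7 ($61) — total 62+63+51+49+61 = $286.
Max-entry greedy (repeatedly take the single best remaining cell) gives $281, worse by 5.
Next-best assignment: Car 63→Request R1, Car 106→Request R6, Car 85→Request R2, Car 31→Request R5, Car 27→Request R7 = $281.

Max total: $286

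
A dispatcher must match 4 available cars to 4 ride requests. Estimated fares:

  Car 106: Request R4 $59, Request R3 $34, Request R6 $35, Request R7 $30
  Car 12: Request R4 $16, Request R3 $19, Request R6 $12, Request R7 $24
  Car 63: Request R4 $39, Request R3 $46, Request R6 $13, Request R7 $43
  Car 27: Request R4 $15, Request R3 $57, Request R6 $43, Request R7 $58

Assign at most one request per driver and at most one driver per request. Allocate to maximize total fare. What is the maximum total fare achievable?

This is a one-to-one assignment (maximum-weight bipartite matching).
Optimal: Car 106→Request R4 ($59), Car 12→Request R6 ($12), Car 63→Request R3 ($46), Car 27→Request R7 ($58) — total 59+12+46+58 = $175.
Column-greedy (each request in turn goes to its best remaining driver) gives $153, worse by 22.
Next-best assignment: Car 106→Request R4, Car 12→Request R7, Car 63→Request R3, Car 27→Request R6 = $172.
Every other assignment is strictly worse.

Max total: $175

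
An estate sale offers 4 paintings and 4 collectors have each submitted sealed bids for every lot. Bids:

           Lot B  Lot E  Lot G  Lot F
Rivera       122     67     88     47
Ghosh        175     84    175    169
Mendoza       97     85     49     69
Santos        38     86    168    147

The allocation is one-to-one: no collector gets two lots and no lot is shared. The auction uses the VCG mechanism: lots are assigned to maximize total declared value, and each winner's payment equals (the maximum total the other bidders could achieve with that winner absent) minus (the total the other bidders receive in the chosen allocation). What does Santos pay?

Santos pays $6.

Efficient allocation: Rivera→Lot B ($122), Ghosh→Lot F ($169), Mendoza→Lot E ($85), Santos→Lot G ($168); total welfare W = $544.
Santos receives Lot G at value $168, so the others get W − 168 = $376.
Without Santos: best allocation of the remaining 3 bidders over all 4 lots is Rivera→Lot B ($122), Ghosh→Lot G ($175), Mendoza→Lot E ($85), total $382.
VCG payment = (others' best without Santos) − (others' welfare with Santos) = 382 − 376 = $6.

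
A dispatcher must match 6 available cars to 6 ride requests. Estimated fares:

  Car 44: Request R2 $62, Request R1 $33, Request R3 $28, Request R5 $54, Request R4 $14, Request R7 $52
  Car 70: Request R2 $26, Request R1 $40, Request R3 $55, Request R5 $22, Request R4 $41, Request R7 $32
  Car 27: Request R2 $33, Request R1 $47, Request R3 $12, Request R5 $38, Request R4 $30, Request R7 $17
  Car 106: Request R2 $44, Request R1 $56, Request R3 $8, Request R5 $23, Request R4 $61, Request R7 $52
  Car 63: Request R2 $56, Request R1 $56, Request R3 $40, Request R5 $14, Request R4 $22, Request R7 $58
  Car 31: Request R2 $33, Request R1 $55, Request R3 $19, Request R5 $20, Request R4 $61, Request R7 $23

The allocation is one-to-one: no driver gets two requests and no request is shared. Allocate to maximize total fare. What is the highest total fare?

Maximum total: $330

Optimal: Car 44→Request R2 ($62), Car 70→Request R3 ($55), Car 27→Request R5 ($38), Car 106→Request R1 ($56), Car 63→Request R7 ($58), Car 31→Request R4 ($61) — total 62+55+38+56+58+61 = $330.
Max-entry greedy (repeatedly take the single best remaining cell) gives $329, worse by 1.
Next-best assignment: Car 44→Request R2, Car 70→Request R3, Car 27→Request R5, Car 106→Request R4, Car 63→Request R7, Car 31→Request R1 = $329.
Swapping Car 106↔Car 70 (Car 106→Request R3 $8, Car 70→Request R1 $40) loses 63.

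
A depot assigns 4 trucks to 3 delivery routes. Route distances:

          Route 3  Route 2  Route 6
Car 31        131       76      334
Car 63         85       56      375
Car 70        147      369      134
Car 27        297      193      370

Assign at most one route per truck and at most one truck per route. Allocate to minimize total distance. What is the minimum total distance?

Optimal: Car 63→Route 3 (85 km), Car 31→Route 2 (76 km), Car 70→Route 6 (134 km) — total 85+76+134 = 295 km.
Min-entry greedy (repeatedly take the single cheapest remaining cell) gives 321 km, worse by 26.

Minimum total: 295 km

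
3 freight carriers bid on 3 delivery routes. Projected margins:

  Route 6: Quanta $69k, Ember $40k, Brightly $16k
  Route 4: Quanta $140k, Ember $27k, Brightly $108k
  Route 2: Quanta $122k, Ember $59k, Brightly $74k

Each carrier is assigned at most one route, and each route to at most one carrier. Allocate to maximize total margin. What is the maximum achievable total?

Max total: $270k

Optimal: Quanta→Route 2 ($122k), Ember→Route 6 ($40k), Brightly→Route 4 ($108k) — total 122+40+108 = $270k.
Column-greedy (each route in turn goes to its best remaining carrier) gives $236k, worse by 34.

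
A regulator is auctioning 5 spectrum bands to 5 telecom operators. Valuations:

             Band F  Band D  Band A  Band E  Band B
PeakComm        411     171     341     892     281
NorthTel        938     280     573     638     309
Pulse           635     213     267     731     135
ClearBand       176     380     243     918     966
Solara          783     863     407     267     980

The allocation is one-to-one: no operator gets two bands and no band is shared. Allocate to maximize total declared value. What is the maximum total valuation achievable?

Max total: $3929M

This is a one-to-one assignment (maximum-weight bipartite matching).
Optimal: PeakComm→Band E ($892M), NorthTel→Band A ($573M), Pulse→Band F ($635M), ClearBand→Band B ($966M), Solara→Band D ($863M) — total 892+573+635+966+863 = $3929M.
Max-entry greedy (repeatedly take the single best remaining cell) gives $3390M, worse by 539.
Swapping Pulse↔ClearBand (Pulse→Band B $135M, ClearBand→Band F $176M) loses 1290.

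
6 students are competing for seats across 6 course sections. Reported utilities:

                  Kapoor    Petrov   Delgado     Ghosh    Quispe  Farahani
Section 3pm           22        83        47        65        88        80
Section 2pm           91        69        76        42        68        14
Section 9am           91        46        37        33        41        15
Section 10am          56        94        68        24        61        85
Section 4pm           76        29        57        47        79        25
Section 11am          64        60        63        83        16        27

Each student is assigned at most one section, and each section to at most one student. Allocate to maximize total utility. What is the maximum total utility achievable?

Maximum total: 503 points

Optimal: Kapoor→Section 9am (91 points), Petrov→Section 10am (94 points), Delgado→Section 2pm (76 points), Ghosh→Section 11am (83 points), Quispe→Section 4pm (79 points), Farahani→Section 3pm (80 points) — total 91+94+76+83+79+80 = 503 points.
Column-greedy (each section in turn goes to its best remaining student) gives 450 points, worse by 53.
Swapping Ghosh↔Kapoor (Ghosh→Section 9am 33 points, Kapoor→Section 11am 64 points) loses 77.
Checked against all permutations: 503 points is optimal.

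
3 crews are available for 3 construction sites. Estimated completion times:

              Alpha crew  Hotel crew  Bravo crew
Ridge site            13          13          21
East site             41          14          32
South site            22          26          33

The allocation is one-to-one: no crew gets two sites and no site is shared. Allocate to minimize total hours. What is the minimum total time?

This is the linear assignment problem.
Optimal: Alpha crew→South site (22 hours), Hotel crew→East site (14 hours), Bravo crew→Ridge site (21 hours) — total 22+14+21 = 57 hours.
Min-entry greedy (repeatedly take the single cheapest remaining cell) gives 60 hours, worse by 3.
No other one-to-one assignment undercuts 57 hours.

Min total: 57 hours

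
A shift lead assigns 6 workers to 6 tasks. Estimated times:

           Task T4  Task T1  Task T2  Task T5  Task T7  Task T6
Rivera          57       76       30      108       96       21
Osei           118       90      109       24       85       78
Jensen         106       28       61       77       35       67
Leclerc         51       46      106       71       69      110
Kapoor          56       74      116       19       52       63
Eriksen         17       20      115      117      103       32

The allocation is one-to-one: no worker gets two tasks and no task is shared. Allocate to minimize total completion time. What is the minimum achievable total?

Optimal: Rivera→Task T2 (30 min), Osei→Task T5 (24 min), Jensen→Task T7 (35 min), Leclerc→Task T1 (46 min), Kapoor→Task T6 (63 min), Eriksen→Task T4 (17 min) — total 30+24+35+46+63+17 = 215 min.
Column-greedy (each task in turn goes to its cheapest remaining worker) gives 241 min, worse by 26.

Min total: 215 min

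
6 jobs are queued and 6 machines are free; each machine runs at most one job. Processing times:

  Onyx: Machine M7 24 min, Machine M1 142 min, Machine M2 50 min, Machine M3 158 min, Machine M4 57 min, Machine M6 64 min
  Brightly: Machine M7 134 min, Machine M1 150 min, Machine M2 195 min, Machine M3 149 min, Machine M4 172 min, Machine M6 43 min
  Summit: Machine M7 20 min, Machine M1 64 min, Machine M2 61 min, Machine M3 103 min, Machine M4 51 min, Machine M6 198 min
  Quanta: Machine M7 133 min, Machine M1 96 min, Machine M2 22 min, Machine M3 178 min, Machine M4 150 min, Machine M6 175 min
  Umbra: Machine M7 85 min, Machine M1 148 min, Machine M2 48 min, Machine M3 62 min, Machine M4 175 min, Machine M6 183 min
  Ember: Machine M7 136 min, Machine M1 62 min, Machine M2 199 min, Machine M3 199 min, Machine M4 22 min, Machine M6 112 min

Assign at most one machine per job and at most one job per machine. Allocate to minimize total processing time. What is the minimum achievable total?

Minimum total: 237 min

Treat this as an assignment problem: match each job to one machine.
Optimal: Onyx→Machine M7 (24 min), Brightly→Machine M6 (43 min), Summit→Machine M1 (64 min), Quanta→Machine M2 (22 min), Umbra→Machine M3 (62 min), Ember→Machine M4 (22 min) — total 24+43+64+22+62+22 = 237 min.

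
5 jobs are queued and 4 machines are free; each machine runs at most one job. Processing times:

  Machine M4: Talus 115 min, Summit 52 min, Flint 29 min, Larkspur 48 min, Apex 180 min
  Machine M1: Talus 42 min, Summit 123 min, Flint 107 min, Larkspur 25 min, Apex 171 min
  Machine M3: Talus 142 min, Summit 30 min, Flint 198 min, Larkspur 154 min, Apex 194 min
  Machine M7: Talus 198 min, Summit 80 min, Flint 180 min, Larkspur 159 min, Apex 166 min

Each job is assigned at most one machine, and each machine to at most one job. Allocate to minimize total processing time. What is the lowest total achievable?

Minimum total: 250 min

Optimal: Flint→Machine M4 (29 min), Larkspur→Machine M1 (25 min), Summit→Machine M3 (30 min), Apex→Machine M7 (166 min) — total 29+25+30+166 = 250 min.
Row-greedy (each job in turn takes its cheapest remaining machine) gives 260 min, worse by 10.
Swapping Apex↔Summit (Apex→Machine M3 194 min, Summit→Machine M7 80 min) adds 78.
Checked against all permutations: 250 min is optimal.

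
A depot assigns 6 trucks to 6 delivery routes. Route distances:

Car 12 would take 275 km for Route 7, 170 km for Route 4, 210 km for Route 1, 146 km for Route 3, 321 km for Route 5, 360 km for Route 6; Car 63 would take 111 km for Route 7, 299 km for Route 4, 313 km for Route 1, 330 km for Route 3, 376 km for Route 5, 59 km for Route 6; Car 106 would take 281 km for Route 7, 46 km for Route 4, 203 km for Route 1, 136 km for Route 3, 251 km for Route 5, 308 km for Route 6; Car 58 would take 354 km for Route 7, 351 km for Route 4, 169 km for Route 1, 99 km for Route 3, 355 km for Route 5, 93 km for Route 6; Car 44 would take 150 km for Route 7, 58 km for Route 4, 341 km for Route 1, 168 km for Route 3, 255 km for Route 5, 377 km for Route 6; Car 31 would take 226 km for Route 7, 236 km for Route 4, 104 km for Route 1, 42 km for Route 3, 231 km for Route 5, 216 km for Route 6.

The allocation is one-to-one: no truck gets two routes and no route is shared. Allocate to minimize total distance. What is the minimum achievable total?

Optimal: Car 12→Route 3 (146 km), Car 63→Route 7 (111 km), Car 106→Route 4 (46 km), Car 58→Route 6 (93 km), Car 44→Route 5 (255 km), Car 31→Route 1 (104 km) — total 146+111+46+93+255+104 = 755 km.
Min-entry greedy (repeatedly take the single cheapest remaining cell) gives 787 km, worse by 32.
No other one-to-one assignment undercuts 755 km.

Minimum total: 755 km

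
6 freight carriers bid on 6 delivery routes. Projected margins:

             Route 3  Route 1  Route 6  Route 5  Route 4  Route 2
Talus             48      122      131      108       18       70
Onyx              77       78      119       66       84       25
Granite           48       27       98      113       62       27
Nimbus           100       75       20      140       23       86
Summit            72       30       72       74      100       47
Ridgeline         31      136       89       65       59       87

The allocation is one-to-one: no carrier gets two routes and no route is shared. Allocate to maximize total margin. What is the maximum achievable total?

This is the linear assignment problem.
Optimal: Talus→Route 6 ($131k), Onyx→Route 3 ($77k), Granite→Route 5 ($113k), Nimbus→Route 2 ($86k), Summit→Route 4 ($100k), Ridgeline→Route 1 ($136k) — total 131+77+113+86+100+136 = $643k.
Row-greedy (each carrier in turn takes its best remaining route) gives $611k, worse by 32.
Swapping Onyx↔Summit (Onyx→Route 4 $84k, Summit→Route 3 $72k) loses 21.
Every other assignment is strictly worse.

Max total: $643k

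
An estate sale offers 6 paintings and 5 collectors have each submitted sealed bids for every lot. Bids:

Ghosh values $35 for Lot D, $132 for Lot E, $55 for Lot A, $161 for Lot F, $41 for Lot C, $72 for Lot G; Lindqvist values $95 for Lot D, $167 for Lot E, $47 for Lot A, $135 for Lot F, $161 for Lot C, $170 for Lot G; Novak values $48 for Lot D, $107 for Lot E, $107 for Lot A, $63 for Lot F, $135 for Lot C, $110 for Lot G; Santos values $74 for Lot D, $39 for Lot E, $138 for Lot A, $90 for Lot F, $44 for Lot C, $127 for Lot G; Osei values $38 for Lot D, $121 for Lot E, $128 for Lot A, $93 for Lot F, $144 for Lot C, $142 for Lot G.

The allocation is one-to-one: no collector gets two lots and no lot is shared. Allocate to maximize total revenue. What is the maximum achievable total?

Optimal: Ghosh→Lot F ($161), Lindqvist→Lot E ($167), Novak→Lot C ($135), Santos→Lot A ($138), Osei→Lot G ($142) — total 161+167+135+138+142 = $743.
Checked against all permutations: $743 is optimal.

Maximum total: $743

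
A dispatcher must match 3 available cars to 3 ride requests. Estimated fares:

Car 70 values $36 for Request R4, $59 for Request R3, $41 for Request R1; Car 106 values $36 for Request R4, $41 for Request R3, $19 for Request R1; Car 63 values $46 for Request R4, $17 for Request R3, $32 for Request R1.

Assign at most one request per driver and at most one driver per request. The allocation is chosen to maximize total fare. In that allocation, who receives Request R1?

Car 70 receives Request R1.

This is a one-to-one assignment (maximum-weight bipartite matching).
Optimal: Car 70→Request R1 ($41), Car 106→Request R3 ($41), Car 63→Request R4 ($46) — total 41+41+46 = $128.
Row-greedy (each driver in turn takes its best remaining request) gives $127, worse by 1.
Car 70's own top request is Request R3 ($59), but forcing Car 70→Request R3 and reassigning the rest optimally gives only $127 — worse by 1.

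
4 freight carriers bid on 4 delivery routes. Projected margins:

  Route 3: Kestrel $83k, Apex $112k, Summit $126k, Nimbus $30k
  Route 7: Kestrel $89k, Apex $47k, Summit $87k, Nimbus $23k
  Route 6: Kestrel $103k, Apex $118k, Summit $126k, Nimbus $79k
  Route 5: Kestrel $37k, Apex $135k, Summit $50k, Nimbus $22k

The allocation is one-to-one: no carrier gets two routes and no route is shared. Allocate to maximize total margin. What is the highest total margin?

Max total: $429k

Optimal: Kestrel→Route 7 ($89k), Apex→Route 5 ($135k), Summit→Route 3 ($126k), Nimbus→Route 6 ($79k) — total 89+135+126+79 = $429k.
Column-greedy (each route in turn goes to its best remaining carrier) gives $355k, worse by 74.
Swapping Apex↔Kestrel (Apex→Route 7 $47k, Kestrel→Route 5 $37k) loses 140.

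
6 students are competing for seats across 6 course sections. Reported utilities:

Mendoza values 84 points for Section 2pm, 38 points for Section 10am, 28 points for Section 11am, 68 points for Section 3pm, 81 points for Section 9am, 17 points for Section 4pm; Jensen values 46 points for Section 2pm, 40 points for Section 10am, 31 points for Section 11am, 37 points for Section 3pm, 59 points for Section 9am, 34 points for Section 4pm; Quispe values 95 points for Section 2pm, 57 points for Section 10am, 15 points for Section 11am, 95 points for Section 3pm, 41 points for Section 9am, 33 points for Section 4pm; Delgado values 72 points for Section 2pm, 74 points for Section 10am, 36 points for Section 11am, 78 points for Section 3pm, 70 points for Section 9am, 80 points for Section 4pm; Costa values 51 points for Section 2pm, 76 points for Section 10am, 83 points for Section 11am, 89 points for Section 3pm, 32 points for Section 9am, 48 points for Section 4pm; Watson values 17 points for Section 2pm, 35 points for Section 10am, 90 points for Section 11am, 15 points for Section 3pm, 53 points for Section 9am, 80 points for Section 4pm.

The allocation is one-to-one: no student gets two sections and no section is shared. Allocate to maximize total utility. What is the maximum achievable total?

Max total: 484 points

Optimal: Mendoza→Section 2pm (84 points), Jensen→Section 9am (59 points), Quispe→Section 3pm (95 points), Delgado→Section 4pm (80 points), Costa→Section 10am (76 points), Watson→Section 11am (90 points) — total 84+59+95+80+76+90 = 484 points.
Column-greedy (each section in turn goes to its best remaining student) gives 454 points, worse by 30.
Next-best assignment: Mendoza→Section 2pm, Jensen→Section 9am, Quispe→Section 3pm, Delgado→Section 10am, Costa→Section 11am, Watson→Section 4pm = 475 points.
Swapping Quispe↔Watson (Quispe→Section 11am 15 points, Watson→Section 3pm 15 points) loses 155.
No other one-to-one assignment exceeds 484 points.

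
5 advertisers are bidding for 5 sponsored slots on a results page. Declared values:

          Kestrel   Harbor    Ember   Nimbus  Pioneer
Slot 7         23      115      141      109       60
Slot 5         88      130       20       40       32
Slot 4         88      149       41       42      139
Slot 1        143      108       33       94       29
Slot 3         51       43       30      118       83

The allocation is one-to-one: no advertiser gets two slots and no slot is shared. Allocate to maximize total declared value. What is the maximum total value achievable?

This is a one-to-one assignment (maximum-weight bipartite matching).
Optimal: Kestrel→Slot 1 ($143), Harbor→Slot 5 ($130), Ember→Slot 7 ($141), Nimbus→Slot 3 ($118), Pioneer→Slot 4 ($139) — total 143+130+141+118+139 = $671.
Swapping Nimbus↔Kestrel (Nimbus→Slot 1 $94, Kestrel→Slot 3 $51) loses 116.

Max total: $671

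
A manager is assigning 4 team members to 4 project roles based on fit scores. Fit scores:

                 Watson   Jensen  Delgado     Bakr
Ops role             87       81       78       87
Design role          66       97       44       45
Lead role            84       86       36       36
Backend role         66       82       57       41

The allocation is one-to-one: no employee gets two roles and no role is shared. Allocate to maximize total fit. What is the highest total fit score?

Optimal: Watson→Lead role (84 pts), Jensen→Design role (97 pts), Delgado→Backend role (57 pts), Bakr→Ops role (87 pts) — total 84+97+57+87 = 325 pts.
Column-greedy (each role in turn goes to its best remaining employee) gives 261 pts, worse by 64.
Checked against all permutations: 325 pts is optimal.

Max total: 325 pts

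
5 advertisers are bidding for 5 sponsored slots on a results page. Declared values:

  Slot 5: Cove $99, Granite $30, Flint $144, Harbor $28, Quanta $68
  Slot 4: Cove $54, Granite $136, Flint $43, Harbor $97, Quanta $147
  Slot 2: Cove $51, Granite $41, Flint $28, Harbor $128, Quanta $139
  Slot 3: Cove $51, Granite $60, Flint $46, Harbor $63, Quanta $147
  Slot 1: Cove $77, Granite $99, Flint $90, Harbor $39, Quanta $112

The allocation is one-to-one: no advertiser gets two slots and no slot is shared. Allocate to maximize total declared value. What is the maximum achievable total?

Max total: $632

This is the linear assignment problem.
Optimal: Cove→Slot 1 ($77), Granite→Slot 4 ($136), Flint→Slot 5 ($144), Harbor→Slot 2 ($128), Quanta→Slot 3 ($147) — total 77+136+144+128+147 = $632.
Row-greedy (each advertiser in turn takes its best remaining slot) gives $600, worse by 32.
Next-best assignment: Cove→Slot 5, Granite→Slot 4, Flint→Slot 1, Harbor→Slot 2, Quanta→Slot 3 = $600.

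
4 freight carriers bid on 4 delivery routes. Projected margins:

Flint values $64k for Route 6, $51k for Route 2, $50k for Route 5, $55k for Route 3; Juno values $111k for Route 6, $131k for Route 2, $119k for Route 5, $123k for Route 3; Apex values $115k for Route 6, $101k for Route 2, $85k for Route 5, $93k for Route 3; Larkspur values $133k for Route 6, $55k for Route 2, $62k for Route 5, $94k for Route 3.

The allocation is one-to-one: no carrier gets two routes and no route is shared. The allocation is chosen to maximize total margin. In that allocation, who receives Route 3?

Flint receives Route 3.

This is the linear assignment problem.
Optimal: Flint→Route 3 ($55k), Juno→Route 5 ($119k), Apex→Route 2 ($101k), Larkspur→Route 6 ($133k) — total 55+119+101+133 = $408k.
Column-greedy (each route in turn goes to its best remaining carrier) gives $404k, worse by 4.
Next-best assignment: Flint→Route 5, Juno→Route 2, Apex→Route 3, Larkspur→Route 6 = $407k.
Swapping Juno↔Apex (Juno→Route 2 $131k, Apex→Route 5 $85k) loses 4.
Flint's own top route is Route 6 ($64k), but forcing Flint→Route 6 and reassigning the rest optimally gives only $378k — worse by 30.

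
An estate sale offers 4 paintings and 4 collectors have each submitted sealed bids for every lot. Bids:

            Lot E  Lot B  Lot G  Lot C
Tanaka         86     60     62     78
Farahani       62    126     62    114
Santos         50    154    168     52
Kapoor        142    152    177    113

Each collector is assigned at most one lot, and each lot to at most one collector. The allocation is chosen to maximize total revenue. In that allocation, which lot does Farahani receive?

Farahani receives Lot C.

Optimal: Tanaka→Lot E ($86), Farahani→Lot C ($114), Santos→Lot B ($154), Kapoor→Lot G ($177) — total 86+114+154+177 = $531.
Column-greedy (each lot in turn goes to its best remaining collector) gives $472, worse by 59.
Next-best assignment: Tanaka→Lot E, Farahani→Lot C, Santos→Lot G, Kapoor→Lot B = $520.
Every other assignment is strictly worse.
Farahani's own top lot is Lot B ($126), but forcing Farahani→Lot B and reassigning the rest optimally gives only $514 — worse by 17.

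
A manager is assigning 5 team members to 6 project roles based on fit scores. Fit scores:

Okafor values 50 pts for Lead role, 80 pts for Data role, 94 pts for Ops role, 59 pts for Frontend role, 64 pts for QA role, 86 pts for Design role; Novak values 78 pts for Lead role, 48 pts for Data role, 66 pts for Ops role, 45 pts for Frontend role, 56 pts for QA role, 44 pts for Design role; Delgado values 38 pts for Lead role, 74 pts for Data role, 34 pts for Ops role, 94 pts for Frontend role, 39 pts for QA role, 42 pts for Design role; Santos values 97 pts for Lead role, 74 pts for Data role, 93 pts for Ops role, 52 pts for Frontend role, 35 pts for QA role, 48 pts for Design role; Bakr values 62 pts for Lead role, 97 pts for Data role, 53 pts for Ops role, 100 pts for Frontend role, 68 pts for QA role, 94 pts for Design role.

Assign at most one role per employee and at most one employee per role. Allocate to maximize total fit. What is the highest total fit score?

Max total: 448 pts

Optimal: Okafor→Design role (86 pts), Novak→Lead role (78 pts), Delgado→Frontend role (94 pts), Santos→Ops role (93 pts), Bakr→Data role (97 pts) — total 86+78+94+93+97 = 448 pts.
Max-entry greedy (repeatedly take the single best remaining cell) gives 421 pts, worse by 27.
No other one-to-one assignment exceeds 448 pts.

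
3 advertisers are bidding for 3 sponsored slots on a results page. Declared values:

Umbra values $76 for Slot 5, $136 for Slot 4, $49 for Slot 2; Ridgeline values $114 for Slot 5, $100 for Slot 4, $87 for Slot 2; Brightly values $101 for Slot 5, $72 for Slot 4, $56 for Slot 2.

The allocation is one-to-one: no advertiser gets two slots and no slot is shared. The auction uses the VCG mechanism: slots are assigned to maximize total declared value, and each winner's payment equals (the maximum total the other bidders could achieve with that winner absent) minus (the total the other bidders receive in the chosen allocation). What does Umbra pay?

Efficient allocation: Umbra→Slot 4 ($136), Ridgeline→Slot 2 ($87), Brightly→Slot 5 ($101); total welfare W = $324.
Umbra receives Slot 4 at value $136, so the others get W − 136 = $188.
Without Umbra: best allocation of the remaining 2 bidders over all 3 slots is Ridgeline→Slot 4 ($100), Brightly→Slot 5 ($101), total $201.
VCG payment = (others' best without Umbra) − (others' welfare with Umbra) = 201 − 188 = $13.

Umbra pays $13.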